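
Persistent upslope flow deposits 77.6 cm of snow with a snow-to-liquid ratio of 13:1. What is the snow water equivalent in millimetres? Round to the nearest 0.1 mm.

SWE ≈ 59.7 mm

SWE = snow depth / ratio = 77.6 cm / 13 = 5.969 cm = 59.7 mm.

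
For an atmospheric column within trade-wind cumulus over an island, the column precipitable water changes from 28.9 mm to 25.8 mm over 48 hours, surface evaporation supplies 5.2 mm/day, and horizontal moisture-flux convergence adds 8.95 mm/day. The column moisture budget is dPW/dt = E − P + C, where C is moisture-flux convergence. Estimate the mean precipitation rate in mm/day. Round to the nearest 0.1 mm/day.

P ≈ 15.7 mm/day

dPW/dt = (25.8 − 28.9) mm / (48/24 day) = -1.550 mm/day.
P = E + C − dPW/dt = 5.2 + (8.95) − (-1.550) = 15.7 mm/day.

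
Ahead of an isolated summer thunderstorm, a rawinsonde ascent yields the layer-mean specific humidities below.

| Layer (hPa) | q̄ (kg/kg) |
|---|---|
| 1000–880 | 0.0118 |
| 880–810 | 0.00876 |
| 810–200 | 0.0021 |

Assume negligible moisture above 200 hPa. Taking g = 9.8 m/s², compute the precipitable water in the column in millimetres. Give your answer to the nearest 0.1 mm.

Precipitable water is the column-integrated vapour mass per unit area: PW = (1/g) Σ q̄ Δp, with q in kg/kg and Δp in Pa (1 kg/m² of water = 1 mm).
Layer 1000–880 hPa: Δp = 120 hPa = 12000 Pa, q̄ = 0.0118 kg/kg → 0.0118 × 12000 / 9.8 = 14.45 mm
Layer 880–810 hPa: Δp = 70 hPa = 7000 Pa, q̄ = 0.00876 kg/kg → 0.00876 × 7000 / 9.8 = 6.26 mm
Layer 810–200 hPa: Δp = 610 hPa = 61000 Pa, q̄ = 0.0021 kg/kg → 0.0021 × 61000 / 9.8 = 13.07 mm
PW = 14.45 + 6.26 + 13.07 = 33.78 ≈ 33.8 mm.

PW ≈ 33.8 mm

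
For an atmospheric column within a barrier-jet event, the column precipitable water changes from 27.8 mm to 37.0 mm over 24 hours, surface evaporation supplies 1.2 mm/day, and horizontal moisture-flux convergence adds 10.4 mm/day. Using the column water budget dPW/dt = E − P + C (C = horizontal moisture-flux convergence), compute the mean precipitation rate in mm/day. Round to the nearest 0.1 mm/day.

P ≈ 2.4 mm/day

dPW/dt = (37.0 − 27.8) mm / (24/24 day) = +9.200 mm/day.
P = E + C − dPW/dt = 1.2 + (10.4) − (+9.200) = 2.4 mm/day.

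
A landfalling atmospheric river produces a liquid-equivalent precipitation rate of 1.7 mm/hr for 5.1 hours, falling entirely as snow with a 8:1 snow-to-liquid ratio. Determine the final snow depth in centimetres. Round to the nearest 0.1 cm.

snow depth ≈ 6.9 cm

Liquid-equivalent depth = 1.7 × 5.1 = 8.67 mm.
Snow depth = 8.67 mm × 8 = 69.36 mm = 6.9 cm.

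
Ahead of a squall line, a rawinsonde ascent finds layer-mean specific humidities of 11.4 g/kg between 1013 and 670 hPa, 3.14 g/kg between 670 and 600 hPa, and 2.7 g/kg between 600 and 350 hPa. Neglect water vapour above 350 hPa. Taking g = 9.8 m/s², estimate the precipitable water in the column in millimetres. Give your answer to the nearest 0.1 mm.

PW ≈ 49.0 mm

Precipitable water is the column-integrated vapour mass per unit area: PW = (1/g) Σ q̄ Δp, with q in kg/kg and Δp in Pa (1 kg/m² of water = 1 mm).
Layer 1013–670 hPa: Δp = 343 hPa = 34300 Pa, q̄ = 0.0114 kg/kg → 0.0114 × 34300 / 9.8 = 39.90 mm
Layer 670–600 hPa: Δp = 70 hPa = 7000 Pa, q̄ = 0.00314 kg/kg → 0.00314 × 7000 / 9.8 = 2.24 mm
Layer 600–350 hPa: Δp = 250 hPa = 25000 Pa, q̄ = 0.0027 kg/kg → 0.0027 × 25000 / 9.8 = 6.89 mm
PW = 39.90 + 2.24 + 6.89 = 49.03 ≈ 49.0 mm.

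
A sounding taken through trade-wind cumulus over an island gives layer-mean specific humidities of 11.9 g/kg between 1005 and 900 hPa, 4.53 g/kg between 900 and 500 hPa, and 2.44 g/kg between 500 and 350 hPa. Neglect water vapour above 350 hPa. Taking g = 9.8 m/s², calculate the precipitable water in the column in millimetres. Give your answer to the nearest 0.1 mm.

Precipitable water is the column-integrated vapour mass per unit area: PW = (1/g) Σ q̄ Δp, with q in kg/kg and Δp in Pa (1 kg/m² of water = 1 mm).
Layer 1005–900 hPa: Δp = 105 hPa = 10500 Pa, q̄ = 0.0119 kg/kg → 0.0119 × 10500 / 9.8 = 12.75 mm
Layer 900–500 hPa: Δp = 400 hPa = 40000 Pa, q̄ = 0.00453 kg/kg → 0.00453 × 40000 / 9.8 = 18.49 mm
Layer 500–350 hPa: Δp = 150 hPa = 15000 Pa, q̄ = 0.00244 kg/kg → 0.00244 × 15000 / 9.8 = 3.73 mm
PW = 12.75 + 18.49 + 3.73 = 34.97 ≈ 35.0 mm.

PW ≈ 35.0 mm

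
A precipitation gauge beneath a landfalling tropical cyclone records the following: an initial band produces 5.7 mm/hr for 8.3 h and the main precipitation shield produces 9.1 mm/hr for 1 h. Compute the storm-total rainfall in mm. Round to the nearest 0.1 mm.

total ≈ 56.4 mm

Total = Σ Rᵢ Δtᵢ = 5.7 × 8.3 + 9.1 × 1
      = 47.31 + 9.1 = 56.4 mm.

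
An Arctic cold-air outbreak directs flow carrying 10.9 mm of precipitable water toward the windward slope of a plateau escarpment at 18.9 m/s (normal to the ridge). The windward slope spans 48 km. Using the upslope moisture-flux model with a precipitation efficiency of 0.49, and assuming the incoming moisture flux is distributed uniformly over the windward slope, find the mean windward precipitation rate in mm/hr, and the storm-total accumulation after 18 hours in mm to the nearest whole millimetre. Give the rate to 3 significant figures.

Incoming column moisture flux per unit ridge length: F = V × PW = 18.9 × 10.9 = 206.01 mm·m/s.
Spread over the 48 km slope with efficiency ε = 0.49: R = ε·F/W = 0.49 × 206.01 / 48000 m = 2.103e-03 mm/s.
R = 2.103e-03 × 3600 = 7.57 mm/hr.
Over 18 h: total = 7.57 × 18 = 136.26 ≈ 136 mm.

R ≈ 7.57 mm/hr; total ≈ 136 mm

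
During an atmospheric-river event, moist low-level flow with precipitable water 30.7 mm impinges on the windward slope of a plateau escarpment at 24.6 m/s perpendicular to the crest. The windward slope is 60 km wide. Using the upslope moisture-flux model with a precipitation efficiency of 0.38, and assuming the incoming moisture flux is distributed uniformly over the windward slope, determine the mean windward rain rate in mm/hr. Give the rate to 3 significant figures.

Incoming column moisture flux per unit ridge length: F = V × PW = 24.6 × 30.7 = 755.22 mm·m/s.
Spread over the 60 km slope with efficiency ε = 0.38: R = ε·F/W = 0.38 × 755.22 / 60000 m = 4.783e-03 mm/s.
R = 4.783e-03 × 3600 = 17.2 mm/hr.

R ≈ 17.2 mm/hr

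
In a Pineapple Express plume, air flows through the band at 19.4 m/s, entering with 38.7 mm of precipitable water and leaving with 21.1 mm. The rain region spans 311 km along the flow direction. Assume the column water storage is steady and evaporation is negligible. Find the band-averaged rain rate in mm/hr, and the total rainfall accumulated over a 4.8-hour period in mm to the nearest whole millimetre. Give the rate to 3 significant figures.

R ≈ 3.95 mm/hr; total ≈ 19 mm

Column moisture flux per unit crosswind length is F = V × PW.
Inflow: F_in = 19.4 × 38.7 = 750.78 mm·m/s
Outflow: F_out = 19.4 × 21.1 = 409.34 mm·m/s
Steady-state rate R = (F_in − F_out)/L = (750.78 − 409.34) / 311000 m = 1.098e-03 mm/s.
R = 1.098e-03 × 3600 = 3.95 mm/hr.
Over 4.8 h: total = 3.95 × 4.8 = 18.96 ≈ 19 mm.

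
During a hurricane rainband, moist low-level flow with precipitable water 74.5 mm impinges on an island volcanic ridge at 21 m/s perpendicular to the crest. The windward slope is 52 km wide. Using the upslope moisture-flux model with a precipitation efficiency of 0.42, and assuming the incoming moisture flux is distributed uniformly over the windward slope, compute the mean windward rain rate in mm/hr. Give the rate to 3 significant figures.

Incoming column moisture flux per unit ridge length: F = V × PW = 21 × 74.5 = 1564.5 mm·m/s.
Spread over the 52 km slope with efficiency ε = 0.42: R = ε·F/W = 0.42 × 1564.5 / 52000 m = 1.264e-02 mm/s.
R = 1.264e-02 × 3600 = 45.5 mm/hr.

R ≈ 45.5 mm/hr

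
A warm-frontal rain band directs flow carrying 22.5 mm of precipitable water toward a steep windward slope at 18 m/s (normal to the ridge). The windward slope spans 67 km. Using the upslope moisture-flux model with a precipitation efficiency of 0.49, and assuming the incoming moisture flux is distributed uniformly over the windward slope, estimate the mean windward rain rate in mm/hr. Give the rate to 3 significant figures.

Incoming column moisture flux per unit ridge length: F = V × PW = 18 × 22.5 = 405 mm·m/s.
Spread over the 67 km slope with efficiency ε = 0.49: R = ε·F/W = 0.49 × 405 / 67000 m = 2.962e-03 mm/s.
R = 2.962e-03 × 3600 = 10.7 mm/hr.

R ≈ 10.7 mm/hr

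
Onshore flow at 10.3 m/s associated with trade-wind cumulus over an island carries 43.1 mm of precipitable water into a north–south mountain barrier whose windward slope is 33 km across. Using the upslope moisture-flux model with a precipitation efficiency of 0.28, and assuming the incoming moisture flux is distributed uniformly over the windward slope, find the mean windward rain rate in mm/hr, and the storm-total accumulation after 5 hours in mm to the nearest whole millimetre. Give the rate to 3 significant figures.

R ≈ 13.6 mm/hr; total ≈ 68 mm

Incoming column moisture flux per unit ridge length: F = V × PW = 10.3 × 43.1 = 443.93 mm·m/s.
Spread over the 33 km slope with efficiency ε = 0.28: R = ε·F/W = 0.28 × 443.93 / 33000 m = 3.767e-03 mm/s.
R = 3.767e-03 × 3600 = 13.6 mm/hr.
Over 5 h: total = 13.6 × 5 = 68 mm.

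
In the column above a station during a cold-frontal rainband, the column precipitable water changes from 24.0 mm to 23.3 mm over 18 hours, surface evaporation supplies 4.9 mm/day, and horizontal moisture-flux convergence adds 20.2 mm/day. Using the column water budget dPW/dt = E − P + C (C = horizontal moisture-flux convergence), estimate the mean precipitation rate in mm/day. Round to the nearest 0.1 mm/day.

P ≈ 26.0 mm/day

dPW/dt = (23.3 − 24.0) mm / (18/24 day) = -0.933 mm/day.
P = E + C − dPW/dt = 4.9 + (20.2) − (-0.933) = 26.0 mm/day.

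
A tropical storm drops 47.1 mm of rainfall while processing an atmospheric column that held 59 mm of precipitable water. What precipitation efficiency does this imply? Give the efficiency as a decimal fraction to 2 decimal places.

ε = rainfall / PW = 47.1 / 59 = 0.80.

ε ≈ 0.80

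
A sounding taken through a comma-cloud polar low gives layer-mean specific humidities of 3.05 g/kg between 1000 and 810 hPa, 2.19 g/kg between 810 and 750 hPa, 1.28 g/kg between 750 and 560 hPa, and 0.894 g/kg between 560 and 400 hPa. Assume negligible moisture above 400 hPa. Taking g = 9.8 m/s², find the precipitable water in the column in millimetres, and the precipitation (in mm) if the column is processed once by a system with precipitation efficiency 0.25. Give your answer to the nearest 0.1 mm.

PW ≈ 11.2 mm; precipitation ≈ 2.8 mm

Precipitable water is the column-integrated vapour mass per unit area: PW = (1/g) Σ q̄ Δp, with q in kg/kg and Δp in Pa (1 kg/m² of water = 1 mm).
Layer 1000–810 hPa: Δp = 190 hPa = 19000 Pa, q̄ = 0.00305 kg/kg → 0.00305 × 19000 / 9.8 = 5.91 mm
Layer 810–750 hPa: Δp = 60 hPa = 6000 Pa, q̄ = 0.00219 kg/kg → 0.00219 × 6000 / 9.8 = 1.34 mm
Layer 750–560 hPa: Δp = 190 hPa = 19000 Pa, q̄ = 0.00128 kg/kg → 0.00128 × 19000 / 9.8 = 2.48 mm
Layer 560–400 hPa: Δp = 160 hPa = 16000 Pa, q̄ = 0.000894 kg/kg → 0.000894 × 16000 / 9.8 = 1.46 mm
PW = 5.91 + 1.34 + 2.48 + 1.46 = 11.19 ≈ 11.2 mm.
Precipitation = ε × PW = 0.25 × 11.2 = 2.8 mm.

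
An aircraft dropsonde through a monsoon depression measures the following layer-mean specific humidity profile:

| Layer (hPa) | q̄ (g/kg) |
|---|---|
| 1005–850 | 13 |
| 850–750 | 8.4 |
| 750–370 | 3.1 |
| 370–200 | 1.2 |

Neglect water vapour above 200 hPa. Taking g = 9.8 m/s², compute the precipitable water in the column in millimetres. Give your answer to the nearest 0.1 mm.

PW ≈ 43.2 mm

Precipitable water is the column-integrated vapour mass per unit area: PW = (1/g) Σ q̄ Δp, with q in kg/kg and Δp in Pa (1 kg/m² of water = 1 mm).
Layer 1005–850 hPa: Δp = 155 hPa = 15500 Pa, q̄ = 0.013 kg/kg → 0.013 × 15500 / 9.8 = 20.56 mm
Layer 850–750 hPa: Δp = 100 hPa = 10000 Pa, q̄ = 0.0084 kg/kg → 0.0084 × 10000 / 9.8 = 8.57 mm
Layer 750–370 hPa: Δp = 380 hPa = 38000 Pa, q̄ = 0.0031 kg/kg → 0.0031 × 38000 / 9.8 = 12.02 mm
Layer 370–200 hPa: Δp = 170 hPa = 17000 Pa, q̄ = 0.0012 kg/kg → 0.0012 × 17000 / 9.8 = 2.08 mm
PW = 20.56 + 8.57 + 12.02 + 2.08 = 43.23 ≈ 43.2 mm.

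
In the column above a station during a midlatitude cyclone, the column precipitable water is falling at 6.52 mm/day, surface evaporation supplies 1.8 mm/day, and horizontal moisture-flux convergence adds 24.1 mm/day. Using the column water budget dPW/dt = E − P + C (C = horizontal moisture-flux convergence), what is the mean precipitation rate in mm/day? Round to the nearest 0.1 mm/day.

dPW/dt = -6.52 mm/day.
P = E + C − dPW/dt = 1.8 + (24.1) − (-6.52) = 32.4 mm/day.

P ≈ 32.4 mm/day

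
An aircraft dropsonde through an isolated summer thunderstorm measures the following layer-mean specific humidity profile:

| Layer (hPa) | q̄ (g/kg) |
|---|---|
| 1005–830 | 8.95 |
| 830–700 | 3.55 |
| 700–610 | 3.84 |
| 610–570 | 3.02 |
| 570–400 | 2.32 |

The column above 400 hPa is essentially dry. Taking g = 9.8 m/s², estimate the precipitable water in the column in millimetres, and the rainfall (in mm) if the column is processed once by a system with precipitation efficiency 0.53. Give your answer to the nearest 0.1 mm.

Precipitable water is the column-integrated vapour mass per unit area: PW = (1/g) Σ q̄ Δp, with q in kg/kg and Δp in Pa (1 kg/m² of water = 1 mm).
Layer 1005–830 hPa: Δp = 175 hPa = 17500 Pa, q̄ = 0.00895 kg/kg → 0.00895 × 17500 / 9.8 = 15.98 mm
Layer 830–700 hPa: Δp = 130 hPa = 13000 Pa, q̄ = 0.00355 kg/kg → 0.00355 × 13000 / 9.8 = 4.71 mm
Layer 700–610 hPa: Δp = 90 hPa = 9000 Pa, q̄ = 0.00384 kg/kg → 0.00384 × 9000 / 9.8 = 3.53 mm
Layer 610–570 hPa: Δp = 40 hPa = 4000 Pa, q̄ = 0.00302 kg/kg → 0.00302 × 4000 / 9.8 = 1.23 mm
Layer 570–400 hPa: Δp = 170 hPa = 17000 Pa, q̄ = 0.00232 kg/kg → 0.00232 × 17000 / 9.8 = 4.02 mm
PW = 15.98 + 4.71 + 3.53 + 1.23 + 4.02 = 29.47 ≈ 29.5 mm.
Rainfall = ε × PW = 0.53 × 29.5 = 15.6 mm.

PW ≈ 29.5 mm; rainfall ≈ 15.6 mm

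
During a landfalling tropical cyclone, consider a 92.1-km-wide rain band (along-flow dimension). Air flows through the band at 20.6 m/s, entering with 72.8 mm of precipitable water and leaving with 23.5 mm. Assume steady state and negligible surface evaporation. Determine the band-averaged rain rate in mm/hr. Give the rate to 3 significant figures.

R ≈ 39.7 mm/hr

Column moisture flux per unit crosswind length is F = V × PW.
Inflow: F_in = 20.6 × 72.8 = 1499.68 mm·m/s
Outflow: F_out = 20.6 × 23.5 = 484.1 mm·m/s
Steady-state rate R = (F_in − F_out)/L = (1499.68 − 484.1) / 92100 m = 1.103e-02 mm/s.
R = 1.103e-02 × 3600 = 39.7 mm/hr.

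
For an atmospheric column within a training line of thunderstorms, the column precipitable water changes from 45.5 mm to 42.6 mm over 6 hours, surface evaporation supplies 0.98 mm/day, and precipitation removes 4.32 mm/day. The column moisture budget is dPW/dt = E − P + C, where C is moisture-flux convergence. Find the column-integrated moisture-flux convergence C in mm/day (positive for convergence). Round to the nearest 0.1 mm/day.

C ≈ -8.3 mm/day

dPW/dt = (42.6 − 45.5) mm / (6/24 day) = -11.600 mm/day.
C = dPW/dt − E + P = (-11.600) − 0.98 + 4.32 = -8.3 mm/day.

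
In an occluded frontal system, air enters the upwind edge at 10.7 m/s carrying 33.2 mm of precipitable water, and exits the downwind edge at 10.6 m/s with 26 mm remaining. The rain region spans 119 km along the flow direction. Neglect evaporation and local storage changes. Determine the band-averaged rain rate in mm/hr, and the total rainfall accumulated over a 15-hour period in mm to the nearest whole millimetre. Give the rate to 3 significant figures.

Column moisture flux per unit crosswind length is F = V × PW.
Inflow: F_in = 10.7 × 33.2 = 355.24 mm·m/s
Outflow: F_out = 10.6 × 26 = 275.6 mm·m/s
Steady-state rate R = (F_in − F_out)/L = (355.24 − 275.6) / 119000 m = 6.692e-04 mm/s.
R = 6.692e-04 × 3600 = 2.41 mm/hr.
Over 15 h: total = 2.41 × 15 = 36.15 ≈ 36 mm.

R ≈ 2.41 mm/hr; total ≈ 36 mm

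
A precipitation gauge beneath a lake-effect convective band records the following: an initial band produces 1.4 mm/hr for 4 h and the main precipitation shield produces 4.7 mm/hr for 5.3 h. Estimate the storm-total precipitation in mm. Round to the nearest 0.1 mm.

total ≈ 30.5 mm

Total = Σ Rᵢ Δtᵢ = 1.4 × 4 + 4.7 × 5.3
      = 5.6 + 24.91 = 30.5 mm.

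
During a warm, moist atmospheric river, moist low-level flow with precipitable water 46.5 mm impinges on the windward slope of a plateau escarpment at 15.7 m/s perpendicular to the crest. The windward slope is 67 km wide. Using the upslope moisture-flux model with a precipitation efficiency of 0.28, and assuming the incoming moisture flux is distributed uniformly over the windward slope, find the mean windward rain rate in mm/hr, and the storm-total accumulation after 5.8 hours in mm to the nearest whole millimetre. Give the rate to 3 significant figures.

R ≈ 11.0 mm/hr; total ≈ 64 mm

Incoming column moisture flux per unit ridge length: F = V × PW = 15.7 × 46.5 = 730.05 mm·m/s.
Spread over the 67 km slope with efficiency ε = 0.28: R = ε·F/W = 0.28 × 730.05 / 67000 m = 3.051e-03 mm/s.
R = 3.051e-03 × 3600 = 11.0 mm/hr.
Over 5.8 h: total = 11.0 × 5.8 = 63.8 ≈ 64 mm.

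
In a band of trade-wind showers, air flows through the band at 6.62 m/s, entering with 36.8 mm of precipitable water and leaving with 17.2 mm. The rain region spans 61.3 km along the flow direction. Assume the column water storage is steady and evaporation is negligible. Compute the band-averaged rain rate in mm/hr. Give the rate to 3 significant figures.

R ≈ 7.62 mm/hr

Column moisture flux per unit crosswind length is F = V × PW.
Inflow: F_in = 6.62 × 36.8 = 243.616 mm·m/s
Outflow: F_out = 6.62 × 17.2 = 113.864 mm·m/s
Steady-state rate R = (F_in − F_out)/L = (243.616 − 113.864) / 61300 m = 2.117e-03 mm/s.
R = 2.117e-03 × 3600 = 7.62 mm/hr.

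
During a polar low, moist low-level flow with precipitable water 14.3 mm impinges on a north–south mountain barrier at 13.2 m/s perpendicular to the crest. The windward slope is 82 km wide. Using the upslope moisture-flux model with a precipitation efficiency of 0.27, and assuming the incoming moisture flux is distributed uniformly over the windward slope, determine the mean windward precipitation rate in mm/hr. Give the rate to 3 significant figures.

Incoming column moisture flux per unit ridge length: F = V × PW = 13.2 × 14.3 = 188.76 mm·m/s.
Spread over the 82 km slope with efficiency ε = 0.27: R = ε·F/W = 0.27 × 188.76 / 82000 m = 6.215e-04 mm/s.
R = 6.215e-04 × 3600 = 2.24 mm/hr.

R ≈ 2.24 mm/hr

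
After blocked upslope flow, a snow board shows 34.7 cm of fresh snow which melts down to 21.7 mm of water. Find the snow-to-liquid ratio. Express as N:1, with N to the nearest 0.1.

Ratio = snow depth / SWE = 347 mm / 21.7 mm = 16.0, i.e. 16.0:1.

ratio ≈ 16.0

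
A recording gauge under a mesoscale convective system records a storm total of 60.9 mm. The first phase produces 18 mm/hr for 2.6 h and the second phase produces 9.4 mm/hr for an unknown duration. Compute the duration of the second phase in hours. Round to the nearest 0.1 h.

duration ≈ 1.5 h

Known phases: 18 × 2.6 = 46.8 mm.
Remaining depth = 60.9 − 46.8 = 14.1 mm.
Duration = 14.1 / 9.4 = 1.5 h.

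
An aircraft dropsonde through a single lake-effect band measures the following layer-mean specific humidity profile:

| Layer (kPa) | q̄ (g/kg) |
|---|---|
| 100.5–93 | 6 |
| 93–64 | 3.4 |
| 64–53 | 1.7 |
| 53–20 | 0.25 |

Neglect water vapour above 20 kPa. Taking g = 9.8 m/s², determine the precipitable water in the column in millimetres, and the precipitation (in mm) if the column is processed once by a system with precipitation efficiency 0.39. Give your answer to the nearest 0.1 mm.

PW ≈ 17.4 mm; precipitation ≈ 6.8 mm

Precipitable water is the column-integrated vapour mass per unit area: PW = (1/g) Σ q̄ Δp, with q in kg/kg and Δp in Pa (1 kg/m² of water = 1 mm).
Layer 100.5–93 kPa: Δp = 75 hPa = 7500 Pa, q̄ = 0.006 kg/kg → 0.006 × 7500 / 9.8 = 4.59 mm
Layer 93–64 kPa: Δp = 290 hPa = 29000 Pa, q̄ = 0.0034 kg/kg → 0.0034 × 29000 / 9.8 = 10.06 mm
Layer 64–53 kPa: Δp = 110 hPa = 11000 Pa, q̄ = 0.0017 kg/kg → 0.0017 × 11000 / 9.8 = 1.91 mm
Layer 53–20 kPa: Δp = 330 hPa = 33000 Pa, q̄ = 0.00025 kg/kg → 0.00025 × 33000 / 9.8 = 0.84 mm
PW = 4.59 + 10.06 + 1.91 + 0.84 = 17.40 ≈ 17.4 mm.
Precipitation = ε × PW = 0.39 × 17.4 = 6.8 mm.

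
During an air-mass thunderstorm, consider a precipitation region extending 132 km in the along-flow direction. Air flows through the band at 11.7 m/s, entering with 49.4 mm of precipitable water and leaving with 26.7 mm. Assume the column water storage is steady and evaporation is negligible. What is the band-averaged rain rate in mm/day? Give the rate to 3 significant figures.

R ≈ 174 mm/day

Column moisture flux per unit crosswind length is F = V × PW.
Inflow: F_in = 11.7 × 49.4 = 577.98 mm·m/s
Outflow: F_out = 11.7 × 26.7 = 312.39 mm·m/s
Steady-state rate R = (F_in − F_out)/L = (577.98 − 312.39) / 132000 m = 2.012e-03 mm/s.
R = 2.012e-03 × 3600 × 24 = 174 mm/day.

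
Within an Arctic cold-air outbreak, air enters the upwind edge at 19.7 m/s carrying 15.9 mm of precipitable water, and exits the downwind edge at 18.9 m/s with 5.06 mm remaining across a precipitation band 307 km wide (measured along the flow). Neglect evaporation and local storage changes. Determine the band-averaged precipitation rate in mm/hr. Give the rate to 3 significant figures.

Column moisture flux per unit crosswind length is F = V × PW.
Inflow: F_in = 19.7 × 15.9 = 313.23 mm·m/s
Outflow: F_out = 18.9 × 5.06 = 95.634 mm·m/s
Steady-state rate R = (F_in − F_out)/L = (313.23 − 95.634) / 307000 m = 7.088e-04 mm/s.
R = 7.088e-04 × 3600 = 2.55 mm/hr.

R ≈ 2.55 mm/hr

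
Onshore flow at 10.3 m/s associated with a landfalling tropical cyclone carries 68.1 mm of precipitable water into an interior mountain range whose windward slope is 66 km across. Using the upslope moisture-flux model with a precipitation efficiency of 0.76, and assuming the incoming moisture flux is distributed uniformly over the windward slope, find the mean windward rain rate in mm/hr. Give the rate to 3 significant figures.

Incoming column moisture flux per unit ridge length: F = V × PW = 10.3 × 68.1 = 701.43 mm·m/s.
Spread over the 66 km slope with efficiency ε = 0.76: R = ε·F/W = 0.76 × 701.43 / 66000 m = 8.077e-03 mm/s.
R = 8.077e-03 × 3600 = 29.1 mm/hr.

R ≈ 29.1 mm/hr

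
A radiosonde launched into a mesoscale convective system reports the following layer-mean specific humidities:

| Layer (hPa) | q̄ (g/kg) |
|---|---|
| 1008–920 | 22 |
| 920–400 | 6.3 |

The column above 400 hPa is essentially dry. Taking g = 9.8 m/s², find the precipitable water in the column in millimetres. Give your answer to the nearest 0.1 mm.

Precipitable water is the column-integrated vapour mass per unit area: PW = (1/g) Σ q̄ Δp, with q in kg/kg and Δp in Pa (1 kg/m² of water = 1 mm).
Layer 1008–920 hPa: Δp = 88 hPa = 8800 Pa, q̄ = 0.022 kg/kg → 0.022 × 8800 / 9.8 = 19.76 mm
Layer 920–400 hPa: Δp = 520 hPa = 52000 Pa, q̄ = 0.0063 kg/kg → 0.0063 × 52000 / 9.8 = 33.43 mm
PW = 19.76 + 33.43 = 53.19 ≈ 53.2 mm.

PW ≈ 53.2 mm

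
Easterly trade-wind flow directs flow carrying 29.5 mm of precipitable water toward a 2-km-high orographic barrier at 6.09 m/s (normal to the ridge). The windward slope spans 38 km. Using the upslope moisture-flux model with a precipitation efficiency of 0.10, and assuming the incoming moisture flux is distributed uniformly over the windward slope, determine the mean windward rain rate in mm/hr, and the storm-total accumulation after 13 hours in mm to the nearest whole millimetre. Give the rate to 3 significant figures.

R ≈ 1.70 mm/hr; total ≈ 22 mm

Incoming column moisture flux per unit ridge length: F = V × PW = 6.09 × 29.5 = 179.655 mm·m/s.
Spread over the 38 km slope with efficiency ε = 0.10: R = ε·F/W = 0.10 × 179.655 / 38000 m = 4.728e-04 mm/s.
R = 4.728e-04 × 3600 = 1.70 mm/hr.
Over 13 h: total = 1.70 × 13 = 22.1 ≈ 22 mm.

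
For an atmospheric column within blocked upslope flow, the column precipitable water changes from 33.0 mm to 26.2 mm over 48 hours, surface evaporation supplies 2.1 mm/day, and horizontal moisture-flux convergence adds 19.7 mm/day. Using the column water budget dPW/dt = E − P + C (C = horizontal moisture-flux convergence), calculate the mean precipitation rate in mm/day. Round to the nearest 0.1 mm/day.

dPW/dt = (26.2 − 33.0) mm / (48/24 day) = -3.400 mm/day.
P = E + C − dPW/dt = 2.1 + (19.7) − (-3.400) = 25.2 mm/day.

P ≈ 25.2 mm/day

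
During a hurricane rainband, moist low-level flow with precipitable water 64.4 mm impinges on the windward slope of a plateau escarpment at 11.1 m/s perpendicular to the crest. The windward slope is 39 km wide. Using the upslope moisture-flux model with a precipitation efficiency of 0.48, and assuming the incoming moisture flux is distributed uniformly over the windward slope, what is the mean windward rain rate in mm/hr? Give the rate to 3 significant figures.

R ≈ 31.7 mm/hr

Incoming column moisture flux per unit ridge length: F = V × PW = 11.1 × 64.4 = 714.84 mm·m/s.
Spread over the 39 km slope with efficiency ε = 0.48: R = ε·F/W = 0.48 × 714.84 / 39000 m = 8.798e-03 mm/s.
R = 8.798e-03 × 3600 = 31.7 mm/hr.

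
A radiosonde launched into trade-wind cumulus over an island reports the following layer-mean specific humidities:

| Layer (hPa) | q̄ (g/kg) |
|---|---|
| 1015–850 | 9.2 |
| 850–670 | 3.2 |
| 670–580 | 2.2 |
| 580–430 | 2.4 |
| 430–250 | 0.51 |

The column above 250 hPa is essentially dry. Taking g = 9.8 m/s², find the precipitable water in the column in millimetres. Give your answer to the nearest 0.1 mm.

PW ≈ 28.0 mm

Precipitable water is the column-integrated vapour mass per unit area: PW = (1/g) Σ q̄ Δp, with q in kg/kg and Δp in Pa (1 kg/m² of water = 1 mm).
Layer 1015–850 hPa: Δp = 165 hPa = 16500 Pa, q̄ = 0.0092 kg/kg → 0.0092 × 16500 / 9.8 = 15.49 mm
Layer 850–670 hPa: Δp = 180 hPa = 18000 Pa, q̄ = 0.0032 kg/kg → 0.0032 × 18000 / 9.8 = 5.88 mm
Layer 670–580 hPa: Δp = 90 hPa = 9000 Pa, q̄ = 0.0022 kg/kg → 0.0022 × 9000 / 9.8 = 2.02 mm
Layer 580–430 hPa: Δp = 150 hPa = 15000 Pa, q̄ = 0.0024 kg/kg → 0.0024 × 15000 / 9.8 = 3.67 mm
Layer 430–250 hPa: Δp = 180 hPa = 18000 Pa, q̄ = 0.00051 kg/kg → 0.00051 × 18000 / 9.8 = 0.94 mm
PW = 15.49 + 5.88 + 2.02 + 3.67 + 0.94 = 28.00 ≈ 28.0 mm.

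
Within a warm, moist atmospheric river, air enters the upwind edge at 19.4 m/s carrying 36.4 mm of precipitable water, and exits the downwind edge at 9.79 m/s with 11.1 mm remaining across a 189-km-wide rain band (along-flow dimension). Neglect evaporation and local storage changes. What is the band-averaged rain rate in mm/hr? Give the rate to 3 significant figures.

Column moisture flux per unit crosswind length is F = V × PW.
Inflow: F_in = 19.4 × 36.4 = 706.16 mm·m/s
Outflow: F_out = 9.79 × 11.1 = 108.669 mm·m/s
Steady-state rate R = (F_in − F_out)/L = (706.16 − 108.669) / 189000 m = 3.161e-03 mm/s.
R = 3.161e-03 × 3600 = 11.4 mm/hr.

R ≈ 11.4 mm/hr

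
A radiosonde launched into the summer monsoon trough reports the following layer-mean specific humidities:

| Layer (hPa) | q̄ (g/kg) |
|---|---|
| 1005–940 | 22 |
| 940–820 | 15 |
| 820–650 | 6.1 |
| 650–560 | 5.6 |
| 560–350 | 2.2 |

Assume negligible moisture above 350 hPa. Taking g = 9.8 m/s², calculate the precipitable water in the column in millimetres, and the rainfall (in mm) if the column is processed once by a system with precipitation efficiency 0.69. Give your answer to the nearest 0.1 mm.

PW ≈ 53.4 mm; rainfall ≈ 36.8 mm

Precipitable water is the column-integrated vapour mass per unit area: PW = (1/g) Σ q̄ Δp, with q in kg/kg and Δp in Pa (1 kg/m² of water = 1 mm).
Layer 1005–940 hPa: Δp = 65 hPa = 6500 Pa, q̄ = 0.022 kg/kg → 0.022 × 6500 / 9.8 = 14.59 mm
Layer 940–820 hPa: Δp = 120 hPa = 12000 Pa, q̄ = 0.015 kg/kg → 0.015 × 12000 / 9.8 = 18.37 mm
Layer 820–650 hPa: Δp = 170 hPa = 17000 Pa, q̄ = 0.0061 kg/kg → 0.0061 × 17000 / 9.8 = 10.58 mm
Layer 650–560 hPa: Δp = 90 hPa = 9000 Pa, q̄ = 0.0056 kg/kg → 0.0056 × 9000 / 9.8 = 5.14 mm
Layer 560–350 hPa: Δp = 210 hPa = 21000 Pa, q̄ = 0.0022 kg/kg → 0.0022 × 21000 / 9.8 = 4.71 mm
PW = 14.59 + 18.37 + 10.58 + 5.14 + 4.71 = 53.39 ≈ 53.4 mm.
Rainfall = ε × PW = 0.69 × 53.4 = 36.8 mm.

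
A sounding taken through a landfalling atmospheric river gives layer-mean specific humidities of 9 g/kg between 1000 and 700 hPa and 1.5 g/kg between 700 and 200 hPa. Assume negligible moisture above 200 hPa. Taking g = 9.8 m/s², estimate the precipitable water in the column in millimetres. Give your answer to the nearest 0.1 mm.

PW ≈ 35.2 mm

Precipitable water is the column-integrated vapour mass per unit area: PW = (1/g) Σ q̄ Δp, with q in kg/kg and Δp in Pa (1 kg/m² of water = 1 mm).
Layer 1000–700 hPa: Δp = 300 hPa = 30000 Pa, q̄ = 0.009 kg/kg → 0.009 × 30000 / 9.8 = 27.55 mm
Layer 700–200 hPa: Δp = 500 hPa = 50000 Pa, q̄ = 0.0015 kg/kg → 0.0015 × 50000 / 9.8 = 7.65 mm
PW = 27.55 + 7.65 = 35.20 ≈ 35.2 mm.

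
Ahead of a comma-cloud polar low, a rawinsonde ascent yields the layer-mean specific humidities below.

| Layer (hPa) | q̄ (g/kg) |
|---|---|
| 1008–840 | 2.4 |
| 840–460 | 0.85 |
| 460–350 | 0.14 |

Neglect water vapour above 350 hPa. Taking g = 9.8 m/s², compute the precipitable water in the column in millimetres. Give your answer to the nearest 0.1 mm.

PW ≈ 7.6 mm

Precipitable water is the column-integrated vapour mass per unit area: PW = (1/g) Σ q̄ Δp, with q in kg/kg and Δp in Pa (1 kg/m² of water = 1 mm).
Layer 1008–840 hPa: Δp = 168 hPa = 16800 Pa, q̄ = 0.0024 kg/kg → 0.0024 × 16800 / 9.8 = 4.11 mm
Layer 840–460 hPa: Δp = 380 hPa = 38000 Pa, q̄ = 0.00085 kg/kg → 0.00085 × 38000 / 9.8 = 3.30 mm
Layer 460–350 hPa: Δp = 110 hPa = 11000 Pa, q̄ = 0.00014 kg/kg → 0.00014 × 11000 / 9.8 = 0.16 mm
PW = 4.11 + 3.30 + 0.16 = 7.57 ≈ 7.6 mm.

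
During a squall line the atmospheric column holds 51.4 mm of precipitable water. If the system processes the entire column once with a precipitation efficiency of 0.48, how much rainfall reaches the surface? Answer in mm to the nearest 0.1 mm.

Rainfall = ε × PW = 0.48 × 51.4 = 24.7 mm.

rainfall ≈ 24.7 mm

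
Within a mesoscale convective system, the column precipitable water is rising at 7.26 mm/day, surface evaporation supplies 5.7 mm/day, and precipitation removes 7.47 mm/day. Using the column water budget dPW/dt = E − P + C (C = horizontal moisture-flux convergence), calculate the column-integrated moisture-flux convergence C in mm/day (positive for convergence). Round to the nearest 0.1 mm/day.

C ≈ 9.0 mm/day

dPW/dt = +7.26 mm/day.
C = dPW/dt − E + P = (+7.26) − 5.7 + 7.47 = 9.0 mm/day.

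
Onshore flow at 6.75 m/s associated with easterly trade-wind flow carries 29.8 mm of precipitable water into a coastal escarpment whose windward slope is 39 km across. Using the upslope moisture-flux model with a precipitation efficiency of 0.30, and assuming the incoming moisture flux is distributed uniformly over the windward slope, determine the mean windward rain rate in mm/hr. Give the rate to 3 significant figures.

R ≈ 5.57 mm/hr

Incoming column moisture flux per unit ridge length: F = V × PW = 6.75 × 29.8 = 201.15 mm·m/s.
Spread over the 39 km slope with efficiency ε = 0.30: R = ε·F/W = 0.30 × 201.15 / 39000 m = 1.547e-03 mm/s.
R = 1.547e-03 × 3600 = 5.57 mm/hr.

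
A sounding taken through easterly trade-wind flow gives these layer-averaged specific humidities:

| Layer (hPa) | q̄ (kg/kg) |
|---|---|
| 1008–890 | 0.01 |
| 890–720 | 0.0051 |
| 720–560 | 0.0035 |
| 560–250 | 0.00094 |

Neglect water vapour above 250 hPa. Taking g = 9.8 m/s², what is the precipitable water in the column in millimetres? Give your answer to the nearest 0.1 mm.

PW ≈ 29.6 mm

Precipitable water is the column-integrated vapour mass per unit area: PW = (1/g) Σ q̄ Δp, with q in kg/kg and Δp in Pa (1 kg/m² of water = 1 mm).
Layer 1008–890 hPa: Δp = 118 hPa = 11800 Pa, q̄ = 0.01 kg/kg → 0.01 × 11800 / 9.8 = 12.04 mm
Layer 890–720 hPa: Δp = 170 hPa = 17000 Pa, q̄ = 0.0051 kg/kg → 0.0051 × 17000 / 9.8 = 8.85 mm
Layer 720–560 hPa: Δp = 160 hPa = 16000 Pa, q̄ = 0.0035 kg/kg → 0.0035 × 16000 / 9.8 = 5.71 mm
Layer 560–250 hPa: Δp = 310 hPa = 31000 Pa, q̄ = 0.00094 kg/kg → 0.00094 × 31000 / 9.8 = 2.97 mm
PW = 12.04 + 8.85 + 5.71 + 2.97 = 29.57 ≈ 29.6 mm.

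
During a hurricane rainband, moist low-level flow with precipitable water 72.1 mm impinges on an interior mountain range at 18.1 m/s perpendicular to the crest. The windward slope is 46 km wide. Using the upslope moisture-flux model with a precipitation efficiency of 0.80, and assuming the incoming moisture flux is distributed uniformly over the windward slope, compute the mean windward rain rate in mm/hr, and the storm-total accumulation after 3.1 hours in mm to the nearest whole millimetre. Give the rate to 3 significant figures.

Incoming column moisture flux per unit ridge length: F = V × PW = 18.1 × 72.1 = 1305.01 mm·m/s.
Spread over the 46 km slope with efficiency ε = 0.80: R = ε·F/W = 0.80 × 1305.01 / 46000 m = 2.270e-02 mm/s.
R = 2.270e-02 × 3600 = 81.7 mm/hr.
Over 3.1 h: total = 81.7 × 3.1 = 253.27 ≈ 253 mm.

R ≈ 81.7 mm/hr; total ≈ 253 mm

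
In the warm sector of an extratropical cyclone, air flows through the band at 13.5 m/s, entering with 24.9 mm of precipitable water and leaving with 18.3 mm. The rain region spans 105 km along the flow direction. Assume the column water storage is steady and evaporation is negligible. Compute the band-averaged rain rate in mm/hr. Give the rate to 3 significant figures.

R ≈ 3.05 mm/hr

Column moisture flux per unit crosswind length is F = V × PW.
Inflow: F_in = 13.5 × 24.9 = 336.15 mm·m/s
Outflow: F_out = 13.5 × 18.3 = 247.05 mm·m/s
Steady-state rate R = (F_in − F_out)/L = (336.15 − 247.05) / 105000 m = 8.486e-04 mm/s.
R = 8.486e-04 × 3600 = 3.05 mm/hr.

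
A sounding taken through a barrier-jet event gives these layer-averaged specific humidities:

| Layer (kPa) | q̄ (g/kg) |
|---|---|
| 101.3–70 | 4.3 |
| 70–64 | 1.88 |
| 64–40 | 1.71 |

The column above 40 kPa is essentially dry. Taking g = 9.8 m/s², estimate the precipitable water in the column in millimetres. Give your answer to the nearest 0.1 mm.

PW ≈ 19.1 mm

Precipitable water is the column-integrated vapour mass per unit area: PW = (1/g) Σ q̄ Δp, with q in kg/kg and Δp in Pa (1 kg/m² of water = 1 mm).
Layer 101.3–70 kPa: Δp = 313 hPa = 31300 Pa, q̄ = 0.0043 kg/kg → 0.0043 × 31300 / 9.8 = 13.73 mm
Layer 70–64 kPa: Δp = 60 hPa = 6000 Pa, q̄ = 0.00188 kg/kg → 0.00188 × 6000 / 9.8 = 1.15 mm
Layer 64–40 kPa: Δp = 240 hPa = 24000 Pa, q̄ = 0.00171 kg/kg → 0.00171 × 24000 / 9.8 = 4.19 mm
PW = 13.73 + 1.15 + 4.19 = 19.07 ≈ 19.1 mm.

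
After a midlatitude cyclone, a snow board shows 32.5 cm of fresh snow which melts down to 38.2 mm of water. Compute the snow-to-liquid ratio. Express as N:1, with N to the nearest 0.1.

Ratio = snow depth / SWE = 325 mm / 38.2 mm = 8.5, i.e. 8.5:1.

ratio ≈ 8.5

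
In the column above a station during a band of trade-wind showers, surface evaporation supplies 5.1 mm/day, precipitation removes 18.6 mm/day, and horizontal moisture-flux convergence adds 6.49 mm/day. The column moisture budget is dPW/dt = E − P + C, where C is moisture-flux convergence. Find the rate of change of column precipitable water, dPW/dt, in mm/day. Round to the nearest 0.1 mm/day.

dPW/dt = E − P + C = 5.1 − 18.6 + (6.49) = -7.0 mm/day.

dPW/dt ≈ -7.0 mm/day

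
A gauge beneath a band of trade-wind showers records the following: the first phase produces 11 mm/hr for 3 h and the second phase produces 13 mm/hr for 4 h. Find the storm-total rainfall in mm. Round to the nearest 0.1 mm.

Total = Σ Rᵢ Δtᵢ = 11 × 3 + 13 × 4
      = 33 + 52 = 85.0 mm.

total ≈ 85.0 mm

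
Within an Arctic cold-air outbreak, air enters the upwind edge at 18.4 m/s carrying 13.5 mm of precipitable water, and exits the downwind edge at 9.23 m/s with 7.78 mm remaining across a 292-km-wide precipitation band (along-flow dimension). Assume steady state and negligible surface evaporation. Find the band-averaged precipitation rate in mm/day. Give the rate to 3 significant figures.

R ≈ 52.3 mm/day

Column moisture flux per unit crosswind length is F = V × PW.
Inflow: F_in = 18.4 × 13.5 = 248.4 mm·m/s
Outflow: F_out = 9.23 × 7.78 = 71.8094 mm·m/s
Steady-state rate R = (F_in − F_out)/L = (248.4 − 71.8094) / 292000 m = 6.048e-04 mm/s.
R = 6.048e-04 × 3600 × 24 = 52.3 mm/day.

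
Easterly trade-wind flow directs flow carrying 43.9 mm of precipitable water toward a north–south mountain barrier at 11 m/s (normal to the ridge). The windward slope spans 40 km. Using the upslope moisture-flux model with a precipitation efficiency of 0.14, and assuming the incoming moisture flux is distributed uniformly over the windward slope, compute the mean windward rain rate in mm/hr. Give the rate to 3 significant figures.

Incoming column moisture flux per unit ridge length: F = V × PW = 11 × 43.9 = 482.9 mm·m/s.
Spread over the 40 km slope with efficiency ε = 0.14: R = ε·F/W = 0.14 × 482.9 / 40000 m = 1.690e-03 mm/s.
R = 1.690e-03 × 3600 = 6.08 mm/hr.

R ≈ 6.08 mm/hr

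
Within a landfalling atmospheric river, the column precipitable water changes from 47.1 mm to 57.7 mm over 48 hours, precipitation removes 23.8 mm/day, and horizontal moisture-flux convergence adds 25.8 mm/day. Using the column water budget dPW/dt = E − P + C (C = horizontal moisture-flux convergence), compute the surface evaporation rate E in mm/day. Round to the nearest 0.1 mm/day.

E ≈ 3.3 mm/day

dPW/dt = (57.7 − 47.1) mm / (48/24 day) = +5.300 mm/day.
E = dPW/dt + P − C = (+5.300) + 23.8 − (25.8) = 3.3 mm/day.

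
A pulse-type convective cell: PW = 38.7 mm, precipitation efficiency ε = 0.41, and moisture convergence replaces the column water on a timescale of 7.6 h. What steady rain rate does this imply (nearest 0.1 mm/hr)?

R ≈ 2.1 mm/hr

Each overturning extracts ε × PW = 0.41 × 38.7 = 15.867 mm.
Rate = ε·PW / τ = 15.867 / 7.6 h = 2.1 mm/hr.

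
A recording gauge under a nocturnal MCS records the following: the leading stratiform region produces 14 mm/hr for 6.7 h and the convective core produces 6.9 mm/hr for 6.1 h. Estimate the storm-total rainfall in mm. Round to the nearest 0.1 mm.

Total = Σ Rᵢ Δtᵢ = 14 × 6.7 + 6.9 × 6.1
      = 93.8 + 42.09 = 135.9 mm.

total ≈ 135.9 mm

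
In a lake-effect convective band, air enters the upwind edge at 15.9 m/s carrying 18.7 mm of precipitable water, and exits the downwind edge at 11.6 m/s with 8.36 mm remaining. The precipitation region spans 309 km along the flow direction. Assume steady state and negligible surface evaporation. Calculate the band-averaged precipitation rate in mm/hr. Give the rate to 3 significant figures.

Column moisture flux per unit crosswind length is F = V × PW.
Inflow: F_in = 15.9 × 18.7 = 297.33 mm·m/s
Outflow: F_out = 11.6 × 8.36 = 96.976 mm·m/s
Steady-state rate R = (F_in − F_out)/L = (297.33 − 96.976) / 309000 m = 6.484e-04 mm/s.
R = 6.484e-04 × 3600 = 2.33 mm/hr.

R ≈ 2.33 mm/hr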